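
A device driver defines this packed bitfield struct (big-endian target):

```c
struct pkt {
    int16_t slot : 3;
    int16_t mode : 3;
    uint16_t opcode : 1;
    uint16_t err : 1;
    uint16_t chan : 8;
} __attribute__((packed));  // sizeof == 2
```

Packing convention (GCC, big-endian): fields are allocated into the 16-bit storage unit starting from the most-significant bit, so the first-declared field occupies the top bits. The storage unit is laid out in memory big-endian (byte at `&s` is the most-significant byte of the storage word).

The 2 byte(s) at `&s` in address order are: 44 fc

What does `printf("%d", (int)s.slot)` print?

2

[0]=0x44 [1]=0xfc (big-endian) → word 0x44fc
slot [13+:3] = (word>>13) & 0x7 = 2  ←
mode [10+:3] = (word>>10) & 0x7 = 1
opcode [9+:1] = (word>>9) & 0x1 = 0
err [8+:1] = (word>>8) & 0x1 = 0
chan [0+:8] = (word>>0) & 0xff = 252
slot signed 3b, MSB=0: value = 2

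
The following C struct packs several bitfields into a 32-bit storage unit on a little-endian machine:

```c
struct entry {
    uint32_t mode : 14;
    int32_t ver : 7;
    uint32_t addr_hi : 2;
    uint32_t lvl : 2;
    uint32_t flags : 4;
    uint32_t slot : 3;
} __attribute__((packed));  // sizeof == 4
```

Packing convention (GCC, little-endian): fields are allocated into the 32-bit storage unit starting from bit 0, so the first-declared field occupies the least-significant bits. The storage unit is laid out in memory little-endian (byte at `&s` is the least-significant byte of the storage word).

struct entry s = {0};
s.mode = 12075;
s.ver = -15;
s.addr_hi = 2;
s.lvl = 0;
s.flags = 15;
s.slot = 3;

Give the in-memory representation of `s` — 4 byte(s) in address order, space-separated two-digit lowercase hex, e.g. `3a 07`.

mode:14 = 12075 → 0x2f2b << 0 → word 0x00002f2b
ver:7 = -15 → 0x71 << 14 → word 0x001c6f2b
addr_hi:2 = 2 → 0x2 << 21 → word 0x005c6f2b
lvl:2 = 0 → 0x0 << 23 → word 0x005c6f2b
flags:4 = 15 → 0xf << 25 → word 0x1e5c6f2b
slot:3 = 3 → 0x3 << 29 → word 0x7e5c6f2b
word = 0x7e5c6f2b → little-endian bytes:
  [0]=0x2b  [1]=0x6f  [2]=0x5c  [3]=0x7e

2b 6f 5c 7e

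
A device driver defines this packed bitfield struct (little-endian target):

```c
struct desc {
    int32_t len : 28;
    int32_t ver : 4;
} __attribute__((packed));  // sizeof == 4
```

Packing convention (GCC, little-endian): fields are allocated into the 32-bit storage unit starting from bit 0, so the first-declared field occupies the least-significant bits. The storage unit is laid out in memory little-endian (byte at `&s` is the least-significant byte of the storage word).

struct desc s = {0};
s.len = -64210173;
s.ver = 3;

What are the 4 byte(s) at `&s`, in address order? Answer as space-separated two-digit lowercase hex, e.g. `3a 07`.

len:28 = -64210173 → 0xc2c3b03 << 0 → word 0x0c2c3b03
ver:4 = 3 → 0x3 << 28 → word 0x3c2c3b03
word = 0x3c2c3b03 → little-endian bytes:
  [0]=0x03  [1]=0x3b  [2]=0x2c  [3]=0x3c

03 3b 2c 3c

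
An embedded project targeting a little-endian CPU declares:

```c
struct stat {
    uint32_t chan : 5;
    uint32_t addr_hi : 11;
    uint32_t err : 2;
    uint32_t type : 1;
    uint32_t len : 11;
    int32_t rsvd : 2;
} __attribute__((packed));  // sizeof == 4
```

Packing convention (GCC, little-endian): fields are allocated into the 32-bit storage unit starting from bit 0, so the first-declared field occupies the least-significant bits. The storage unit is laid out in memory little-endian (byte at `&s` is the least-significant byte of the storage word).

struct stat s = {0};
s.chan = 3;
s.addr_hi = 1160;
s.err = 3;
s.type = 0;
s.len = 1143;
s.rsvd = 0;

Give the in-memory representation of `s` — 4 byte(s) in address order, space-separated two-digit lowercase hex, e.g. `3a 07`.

chan (5b) val=3 bits=0x3 at bit 0: 0x00000003
addr_hi (11b) val=1160 bits=0x488 at bit 5: 0x00009103
err (2b) val=3 bits=0x3 at bit 16: 0x00039103
type (1b) val=0 bits=0x0 at bit 18: 0x00039103
len (11b) val=1143 bits=0x477 at bit 19: 0x23bb9103
rsvd (2b) val=0 bits=0x0 at bit 30: 0x23bb9103
word = 0x23bb9103 → little-endian bytes:
  [0]=0x03  [1]=0x91  [2]=0xbb  [3]=0x23

03 91 bb 23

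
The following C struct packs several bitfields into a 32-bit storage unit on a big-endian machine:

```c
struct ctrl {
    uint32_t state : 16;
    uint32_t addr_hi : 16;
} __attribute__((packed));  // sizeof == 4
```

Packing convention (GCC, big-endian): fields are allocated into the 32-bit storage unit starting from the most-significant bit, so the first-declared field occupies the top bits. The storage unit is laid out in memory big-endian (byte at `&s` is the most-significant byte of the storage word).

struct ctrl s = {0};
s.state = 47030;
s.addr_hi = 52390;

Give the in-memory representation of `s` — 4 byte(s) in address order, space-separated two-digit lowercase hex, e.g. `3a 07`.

b7 b6 cc a6

[16+:16] state=47030 & 0xffff = 0xb7b6; word=0xb7b60000
[0+:16] addr_hi=52390 & 0xffff = 0xcca6; word=0xb7b6cca6
word = 0xb7b6cca6 → big-endian bytes:
  [0]=0xb7  [1]=0xb6  [2]=0xcc  [3]=0xa6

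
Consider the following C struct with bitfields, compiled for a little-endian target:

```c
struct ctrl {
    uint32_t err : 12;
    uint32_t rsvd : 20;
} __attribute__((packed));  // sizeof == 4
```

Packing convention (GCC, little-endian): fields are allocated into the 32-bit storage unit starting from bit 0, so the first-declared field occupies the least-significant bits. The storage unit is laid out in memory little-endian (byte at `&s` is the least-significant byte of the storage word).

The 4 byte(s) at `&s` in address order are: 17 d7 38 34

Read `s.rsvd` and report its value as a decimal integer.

[0]=0x17 [1]=0xd7 [2]=0x38 [3]=0x34 (little-endian) → word 0x3438d717
err [0+:12] = (word>>0) & 0xfff = 1815
rsvd [12+:20] = (word>>12) & 0xfffff = 213901  ←

213901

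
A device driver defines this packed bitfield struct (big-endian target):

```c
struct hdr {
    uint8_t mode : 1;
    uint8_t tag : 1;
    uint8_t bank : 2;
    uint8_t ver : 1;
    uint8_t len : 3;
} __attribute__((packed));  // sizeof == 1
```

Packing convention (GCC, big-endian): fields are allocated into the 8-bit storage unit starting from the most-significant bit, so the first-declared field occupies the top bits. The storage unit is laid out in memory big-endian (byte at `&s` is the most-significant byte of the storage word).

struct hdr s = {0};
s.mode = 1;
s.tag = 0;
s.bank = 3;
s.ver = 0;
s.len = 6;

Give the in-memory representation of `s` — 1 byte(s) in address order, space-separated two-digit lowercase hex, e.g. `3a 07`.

b6

mode (1b) val=1 bits=0x1 at bit 7: 0x80
tag (1b) val=0 bits=0x0 at bit 6: 0x80
bank (2b) val=3 bits=0x3 at bit 4: 0xb0
ver (1b) val=0 bits=0x0 at bit 3: 0xb0
len (3b) val=6 bits=0x6 at bit 0: 0xb6
word = 0xb6 → big-endian bytes:
  [0]=0xb6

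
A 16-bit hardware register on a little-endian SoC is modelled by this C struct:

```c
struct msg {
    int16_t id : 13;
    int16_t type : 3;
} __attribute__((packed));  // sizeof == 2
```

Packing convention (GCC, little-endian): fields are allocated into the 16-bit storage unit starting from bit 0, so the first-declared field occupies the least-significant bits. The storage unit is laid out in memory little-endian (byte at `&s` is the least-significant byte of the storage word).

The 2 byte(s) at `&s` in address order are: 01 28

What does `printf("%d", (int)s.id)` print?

2049

[0]=0x01 [1]=0x28 (little-endian) → word 0x2801
id [0+:13] = (word>>0) & 0x1fff = 2049  ←
type [13+:3] = (word>>13) & 0x7 = 1
id signed 13b, MSB=0: value = 2049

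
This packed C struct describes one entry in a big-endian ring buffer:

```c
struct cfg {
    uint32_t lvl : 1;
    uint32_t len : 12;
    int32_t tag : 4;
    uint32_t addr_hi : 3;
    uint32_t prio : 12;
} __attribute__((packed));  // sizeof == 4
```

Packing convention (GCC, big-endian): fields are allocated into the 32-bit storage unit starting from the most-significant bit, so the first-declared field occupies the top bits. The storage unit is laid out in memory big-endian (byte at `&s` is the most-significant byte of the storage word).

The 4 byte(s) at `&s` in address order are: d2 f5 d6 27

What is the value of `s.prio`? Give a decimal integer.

1575

[0]=0xd2 [1]=0xf5 [2]=0xd6 [3]=0x27 (big-endian) → word 0xd2f5d627
lvl:1 @ bit 31 → (0xd2f5d627>>31)&0x1 = 0x1
len:12 @ bit 19 → (0xd2f5d627>>19)&0xfff = 0xa5e
tag:4 @ bit 15 → (0xd2f5d627>>15)&0xf = 0xb
addr_hi:3 @ bit 12 → (0xd2f5d627>>12)&0x7 = 0x5
prio:12 @ bit 0 → (0xd2f5d627>>0)&0xfff = 0x627  ←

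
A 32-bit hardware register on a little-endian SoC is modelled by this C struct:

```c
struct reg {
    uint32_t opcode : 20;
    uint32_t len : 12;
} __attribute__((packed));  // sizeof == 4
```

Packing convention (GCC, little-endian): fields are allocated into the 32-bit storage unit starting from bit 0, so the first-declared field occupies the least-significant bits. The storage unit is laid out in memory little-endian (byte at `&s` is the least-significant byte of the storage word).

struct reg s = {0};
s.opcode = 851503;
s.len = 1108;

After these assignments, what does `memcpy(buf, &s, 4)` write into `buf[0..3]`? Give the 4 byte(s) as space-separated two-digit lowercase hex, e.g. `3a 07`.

2f fe 4c 45

[0+:20] opcode=851503 & 0xfffff = 0xcfe2f; word=0x000cfe2f
[20+:12] len=1108 & 0xfff = 0x454; word=0x454cfe2f
word = 0x454cfe2f → little-endian bytes:
  [0]=0x2f  [1]=0xfe  [2]=0x4c  [3]=0x45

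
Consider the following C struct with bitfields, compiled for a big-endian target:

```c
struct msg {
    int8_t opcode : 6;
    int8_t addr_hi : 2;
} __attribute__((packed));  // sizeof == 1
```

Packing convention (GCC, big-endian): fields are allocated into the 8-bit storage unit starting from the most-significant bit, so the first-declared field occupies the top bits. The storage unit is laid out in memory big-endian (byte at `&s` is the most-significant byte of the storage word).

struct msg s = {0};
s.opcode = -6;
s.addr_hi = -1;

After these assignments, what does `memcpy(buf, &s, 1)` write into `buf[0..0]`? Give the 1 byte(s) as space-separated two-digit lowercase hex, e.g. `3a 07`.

eb

[2+:6] opcode=-6 & 0x3f = 0x3a; word=0xe8
[0+:2] addr_hi=-1 & 0x3 = 0x3; word=0xeb
word = 0xeb → big-endian bytes:
  [0]=0xeb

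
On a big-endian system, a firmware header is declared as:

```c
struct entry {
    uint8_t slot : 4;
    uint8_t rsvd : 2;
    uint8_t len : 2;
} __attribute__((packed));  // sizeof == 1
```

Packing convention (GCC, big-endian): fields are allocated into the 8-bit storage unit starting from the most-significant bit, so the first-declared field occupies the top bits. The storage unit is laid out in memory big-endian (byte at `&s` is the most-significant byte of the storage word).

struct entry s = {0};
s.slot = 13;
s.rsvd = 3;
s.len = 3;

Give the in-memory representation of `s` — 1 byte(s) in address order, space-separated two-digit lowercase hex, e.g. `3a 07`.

df

slot (4b) val=13 bits=0xd at bit 4: 0xd0
rsvd (2b) val=3 bits=0x3 at bit 2: 0xdc
len (2b) val=3 bits=0x3 at bit 0: 0xdf
word = 0xdf → big-endian bytes:
  [0]=0xdf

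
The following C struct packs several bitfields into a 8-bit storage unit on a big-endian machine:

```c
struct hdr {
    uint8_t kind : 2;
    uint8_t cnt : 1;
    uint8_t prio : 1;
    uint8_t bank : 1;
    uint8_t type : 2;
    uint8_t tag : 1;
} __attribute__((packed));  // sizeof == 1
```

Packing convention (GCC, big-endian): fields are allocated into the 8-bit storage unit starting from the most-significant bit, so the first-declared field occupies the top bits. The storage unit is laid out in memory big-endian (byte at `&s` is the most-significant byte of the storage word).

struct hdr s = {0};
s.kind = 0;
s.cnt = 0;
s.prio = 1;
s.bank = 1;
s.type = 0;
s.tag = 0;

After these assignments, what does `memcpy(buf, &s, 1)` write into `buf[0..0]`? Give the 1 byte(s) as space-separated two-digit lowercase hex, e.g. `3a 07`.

18

kind:2 = 0 → 0x0 << 6 → word 0x00
cnt:1 = 0 → 0x0 << 5 → word 0x00
prio:1 = 1 → 0x1 << 4 → word 0x10
bank:1 = 1 → 0x1 << 3 → word 0x18
type:2 = 0 → 0x0 << 1 → word 0x18
tag:1 = 0 → 0x0 << 0 → word 0x18
word = 0x18 → big-endian bytes:
  [0]=0x18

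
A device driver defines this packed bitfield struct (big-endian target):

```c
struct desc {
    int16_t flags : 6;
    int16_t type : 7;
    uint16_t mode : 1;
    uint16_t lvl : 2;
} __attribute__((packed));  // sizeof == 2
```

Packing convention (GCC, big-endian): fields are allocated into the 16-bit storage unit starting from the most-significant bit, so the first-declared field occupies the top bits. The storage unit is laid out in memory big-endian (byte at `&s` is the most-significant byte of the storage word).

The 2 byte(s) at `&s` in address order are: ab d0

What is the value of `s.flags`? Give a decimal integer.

-22

[0]=0xab [1]=0xd0 (big-endian) → word 0xabd0
flags:6 @ bit 10 → (0xabd0>>10)&0x3f = 0x2a  ←
type:7 @ bit 3 → (0xabd0>>3)&0x7f = 0x7a
mode:1 @ bit 2 → (0xabd0>>2)&0x1 = 0x0
lvl:2 @ bit 0 → (0xabd0>>0)&0x3 = 0x0
flags signed 6b, MSB=1: 42 - 64 = -22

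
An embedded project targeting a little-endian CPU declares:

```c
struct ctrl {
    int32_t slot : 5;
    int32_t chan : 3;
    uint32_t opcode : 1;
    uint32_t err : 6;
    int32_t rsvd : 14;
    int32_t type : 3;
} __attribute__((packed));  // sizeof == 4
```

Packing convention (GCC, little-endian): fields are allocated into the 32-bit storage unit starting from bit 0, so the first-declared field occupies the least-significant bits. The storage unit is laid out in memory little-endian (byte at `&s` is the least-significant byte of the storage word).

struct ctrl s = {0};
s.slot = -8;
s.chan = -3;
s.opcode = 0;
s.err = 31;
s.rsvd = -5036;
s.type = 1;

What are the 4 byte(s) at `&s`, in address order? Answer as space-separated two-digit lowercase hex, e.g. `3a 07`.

slot (5b) val=-8 bits=0x18 at bit 0: 0x00000018
chan (3b) val=-3 bits=0x5 at bit 5: 0x000000b8
opcode (1b) val=0 bits=0x0 at bit 8: 0x000000b8
err (6b) val=31 bits=0x1f at bit 9: 0x00003eb8
rsvd (14b) val=-5036 bits=0x2c54 at bit 15: 0x162a3eb8
type (3b) val=1 bits=0x1 at bit 29: 0x362a3eb8
word = 0x362a3eb8 → little-endian bytes:
  [0]=0xb8  [1]=0x3e  [2]=0x2a  [3]=0x36

b8 3e 2a 36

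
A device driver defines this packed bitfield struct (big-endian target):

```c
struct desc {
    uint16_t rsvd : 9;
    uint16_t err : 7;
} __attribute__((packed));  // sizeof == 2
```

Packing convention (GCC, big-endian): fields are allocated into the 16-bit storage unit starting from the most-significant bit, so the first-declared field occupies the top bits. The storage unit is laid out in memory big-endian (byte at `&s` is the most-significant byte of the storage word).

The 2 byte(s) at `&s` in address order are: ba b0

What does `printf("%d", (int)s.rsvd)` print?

[0]=0xba [1]=0xb0 (big-endian) → word 0xbab0
rsvd [7+:9] = (word>>7) & 0x1ff = 373  ←
err [0+:7] = (word>>0) & 0x7f = 48

373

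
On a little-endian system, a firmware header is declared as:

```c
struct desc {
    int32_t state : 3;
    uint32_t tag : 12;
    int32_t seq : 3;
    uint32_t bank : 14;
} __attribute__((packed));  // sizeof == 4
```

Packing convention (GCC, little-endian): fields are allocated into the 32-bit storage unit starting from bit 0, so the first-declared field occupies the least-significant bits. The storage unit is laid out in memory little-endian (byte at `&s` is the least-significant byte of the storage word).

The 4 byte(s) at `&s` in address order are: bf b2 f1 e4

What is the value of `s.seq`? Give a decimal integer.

[0]=0xbf [1]=0xb2 [2]=0xf1 [3]=0xe4 (little-endian) → word 0xe4f1b2bf
state:3 @ bit 0 → (0xe4f1b2bf>>0)&0x7 = 0x7
tag:12 @ bit 3 → (0xe4f1b2bf>>3)&0xfff = 0x657
seq:3 @ bit 15 → (0xe4f1b2bf>>15)&0x7 = 0x3  ←
bank:14 @ bit 18 → (0xe4f1b2bf>>18)&0x3fff = 0x393c
seq signed 3b, MSB=0: value = 3

3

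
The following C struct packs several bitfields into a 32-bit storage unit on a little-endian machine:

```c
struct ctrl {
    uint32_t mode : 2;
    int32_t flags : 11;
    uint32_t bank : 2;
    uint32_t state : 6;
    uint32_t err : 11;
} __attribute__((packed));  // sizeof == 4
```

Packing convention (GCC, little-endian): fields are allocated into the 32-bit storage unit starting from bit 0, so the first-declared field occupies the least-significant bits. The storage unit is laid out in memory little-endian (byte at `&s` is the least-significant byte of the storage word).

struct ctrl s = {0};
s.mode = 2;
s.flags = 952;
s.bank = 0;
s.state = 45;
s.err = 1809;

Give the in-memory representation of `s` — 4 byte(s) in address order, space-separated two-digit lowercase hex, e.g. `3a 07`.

e2 8e 36 e2

mode (2b) val=2 bits=0x2 at bit 0: 0x00000002
flags (11b) val=952 bits=0x3b8 at bit 2: 0x00000ee2
bank (2b) val=0 bits=0x0 at bit 13: 0x00000ee2
state (6b) val=45 bits=0x2d at bit 15: 0x00168ee2
err (11b) val=1809 bits=0x711 at bit 21: 0xe2368ee2
word = 0xe2368ee2 → little-endian bytes:
  [0]=0xe2  [1]=0x8e  [2]=0x36  [3]=0xe2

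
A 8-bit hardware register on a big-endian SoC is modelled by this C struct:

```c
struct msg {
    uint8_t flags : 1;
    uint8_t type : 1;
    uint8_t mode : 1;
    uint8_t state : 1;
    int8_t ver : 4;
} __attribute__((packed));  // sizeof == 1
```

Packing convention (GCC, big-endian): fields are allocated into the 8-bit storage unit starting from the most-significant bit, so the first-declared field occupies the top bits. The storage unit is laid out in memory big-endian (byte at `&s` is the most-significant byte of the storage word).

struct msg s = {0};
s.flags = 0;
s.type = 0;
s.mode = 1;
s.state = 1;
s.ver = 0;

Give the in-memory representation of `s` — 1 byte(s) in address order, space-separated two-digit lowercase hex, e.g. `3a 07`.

30

flags (1b) val=0 bits=0x0 at bit 7: 0x00
type (1b) val=0 bits=0x0 at bit 6: 0x00
mode (1b) val=1 bits=0x1 at bit 5: 0x20
state (1b) val=1 bits=0x1 at bit 4: 0x30
ver (4b) val=0 bits=0x0 at bit 0: 0x30
word = 0x30 → big-endian bytes:
  [0]=0x30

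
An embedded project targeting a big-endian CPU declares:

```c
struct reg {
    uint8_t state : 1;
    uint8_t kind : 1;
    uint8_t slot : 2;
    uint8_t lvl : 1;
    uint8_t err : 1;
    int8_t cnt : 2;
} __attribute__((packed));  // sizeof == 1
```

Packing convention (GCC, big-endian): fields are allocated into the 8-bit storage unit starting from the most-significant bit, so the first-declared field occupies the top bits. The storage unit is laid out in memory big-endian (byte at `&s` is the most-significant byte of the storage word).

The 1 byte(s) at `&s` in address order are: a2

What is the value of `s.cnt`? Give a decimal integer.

-2

[0]=0xa2 (big-endian) → word 0xa2
state:1 @ bit 7 → (0xa2>>7)&0x1 = 0x1
kind:1 @ bit 6 → (0xa2>>6)&0x1 = 0x0
slot:2 @ bit 4 → (0xa2>>4)&0x3 = 0x2
lvl:1 @ bit 3 → (0xa2>>3)&0x1 = 0x0
err:1 @ bit 2 → (0xa2>>2)&0x1 = 0x0
cnt:2 @ bit 0 → (0xa2>>0)&0x3 = 0x2  ←
cnt signed 2b, MSB=1: 2 - 4 = -2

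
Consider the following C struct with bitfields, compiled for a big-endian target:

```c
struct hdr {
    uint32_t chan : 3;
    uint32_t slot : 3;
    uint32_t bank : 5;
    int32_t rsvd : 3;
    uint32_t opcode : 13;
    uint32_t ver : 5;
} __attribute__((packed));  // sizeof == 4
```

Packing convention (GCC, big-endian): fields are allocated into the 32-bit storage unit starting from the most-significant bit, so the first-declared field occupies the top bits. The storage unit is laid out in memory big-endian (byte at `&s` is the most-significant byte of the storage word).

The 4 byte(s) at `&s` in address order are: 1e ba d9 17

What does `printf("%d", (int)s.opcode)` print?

5832

[0]=0x1e [1]=0xba [2]=0xd9 [3]=0x17 (big-endian) → word 0x1ebad917
chan [29+:3] = (word>>29) & 0x7 = 0
slot [26+:3] = (word>>26) & 0x7 = 7
bank [21+:5] = (word>>21) & 0x1f = 21
rsvd [18+:3] = (word>>18) & 0x7 = 6
opcode [5+:13] = (word>>5) & 0x1fff = 5832  ←
ver [0+:5] = (word>>0) & 0x1f = 23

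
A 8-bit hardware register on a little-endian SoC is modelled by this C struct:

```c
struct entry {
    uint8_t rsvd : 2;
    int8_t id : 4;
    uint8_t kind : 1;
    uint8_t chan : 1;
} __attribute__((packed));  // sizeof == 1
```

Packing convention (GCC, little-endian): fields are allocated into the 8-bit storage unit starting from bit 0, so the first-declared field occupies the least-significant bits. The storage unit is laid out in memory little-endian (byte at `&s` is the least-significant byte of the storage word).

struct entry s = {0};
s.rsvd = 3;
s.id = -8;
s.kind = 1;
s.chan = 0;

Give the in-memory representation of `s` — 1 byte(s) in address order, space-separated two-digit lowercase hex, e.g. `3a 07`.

rsvd (2b) val=3 bits=0x3 at bit 0: 0x03
id (4b) val=-8 bits=0x8 at bit 2: 0x23
kind (1b) val=1 bits=0x1 at bit 6: 0x63
chan (1b) val=0 bits=0x0 at bit 7: 0x63
word = 0x63 → little-endian bytes:
  [0]=0x63

63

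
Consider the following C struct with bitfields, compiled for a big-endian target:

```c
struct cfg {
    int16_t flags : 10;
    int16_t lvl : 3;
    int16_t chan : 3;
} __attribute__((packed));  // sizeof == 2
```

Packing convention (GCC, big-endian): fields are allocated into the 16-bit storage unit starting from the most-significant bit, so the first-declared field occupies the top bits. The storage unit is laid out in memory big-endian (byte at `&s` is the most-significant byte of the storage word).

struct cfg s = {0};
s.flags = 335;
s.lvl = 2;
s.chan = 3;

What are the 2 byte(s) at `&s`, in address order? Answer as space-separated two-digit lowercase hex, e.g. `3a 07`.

flags (10b) val=335 bits=0x14f at bit 6: 0x53c0
lvl (3b) val=2 bits=0x2 at bit 3: 0x53d0
chan (3b) val=3 bits=0x3 at bit 0: 0x53d3
word = 0x53d3 → big-endian bytes:
  [0]=0x53  [1]=0xd3

53 d3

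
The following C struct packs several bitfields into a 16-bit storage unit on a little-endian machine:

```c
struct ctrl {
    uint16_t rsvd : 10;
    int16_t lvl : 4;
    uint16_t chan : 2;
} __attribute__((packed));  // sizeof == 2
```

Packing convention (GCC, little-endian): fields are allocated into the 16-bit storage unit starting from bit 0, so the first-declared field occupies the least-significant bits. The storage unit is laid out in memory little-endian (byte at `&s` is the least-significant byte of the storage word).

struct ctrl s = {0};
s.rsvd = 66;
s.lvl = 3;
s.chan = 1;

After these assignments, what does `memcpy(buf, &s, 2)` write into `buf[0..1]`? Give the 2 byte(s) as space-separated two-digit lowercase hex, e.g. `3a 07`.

42 4c

rsvd:10 = 66 → 0x42 << 0 → word 0x0042
lvl:4 = 3 → 0x3 << 10 → word 0x0c42
chan:2 = 1 → 0x1 << 14 → word 0x4c42
word = 0x4c42 → little-endian bytes:
  [0]=0x42  [1]=0x4c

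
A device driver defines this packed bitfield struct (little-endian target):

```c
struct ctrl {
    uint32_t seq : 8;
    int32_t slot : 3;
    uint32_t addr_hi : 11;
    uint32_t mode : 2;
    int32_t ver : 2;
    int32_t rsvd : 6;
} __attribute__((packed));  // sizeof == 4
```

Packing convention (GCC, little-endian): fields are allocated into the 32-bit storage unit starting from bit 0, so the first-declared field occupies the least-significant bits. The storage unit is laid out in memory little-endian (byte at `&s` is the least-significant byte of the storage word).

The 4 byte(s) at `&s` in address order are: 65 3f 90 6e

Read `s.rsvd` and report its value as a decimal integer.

[0]=0x65 [1]=0x3f [2]=0x90 [3]=0x6e (little-endian) → word 0x6e903f65
seq [0+:8] = (word>>0) & 0xff = 101
slot [8+:3] = (word>>8) & 0x7 = 7
addr_hi [11+:11] = (word>>11) & 0x7ff = 519
mode [22+:2] = (word>>22) & 0x3 = 2
ver [24+:2] = (word>>24) & 0x3 = 2
rsvd [26+:6] = (word>>26) & 0x3f = 27  ←
rsvd signed 6b, MSB=0: value = 27

27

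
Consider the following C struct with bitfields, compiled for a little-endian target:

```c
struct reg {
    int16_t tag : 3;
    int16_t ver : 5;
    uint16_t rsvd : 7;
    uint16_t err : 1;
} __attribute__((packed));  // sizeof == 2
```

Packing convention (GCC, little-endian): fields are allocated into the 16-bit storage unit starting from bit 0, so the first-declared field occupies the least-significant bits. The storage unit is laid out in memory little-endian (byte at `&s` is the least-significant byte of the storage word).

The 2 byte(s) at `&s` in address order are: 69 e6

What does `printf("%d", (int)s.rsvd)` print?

102

[0]=0x69 [1]=0xe6 (little-endian) → word 0xe669
tag [0+:3] = (word>>0) & 0x7 = 1
ver [3+:5] = (word>>3) & 0x1f = 13
rsvd [8+:7] = (word>>8) & 0x7f = 102  ←
err [15+:1] = (word>>15) & 0x1 = 1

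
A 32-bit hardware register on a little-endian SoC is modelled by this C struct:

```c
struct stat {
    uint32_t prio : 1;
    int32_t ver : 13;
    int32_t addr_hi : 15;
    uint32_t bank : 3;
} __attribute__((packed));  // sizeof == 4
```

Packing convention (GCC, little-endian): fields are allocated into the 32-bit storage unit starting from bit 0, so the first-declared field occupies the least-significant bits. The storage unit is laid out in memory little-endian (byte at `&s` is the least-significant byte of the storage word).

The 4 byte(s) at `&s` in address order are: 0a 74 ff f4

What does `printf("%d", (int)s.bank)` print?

7

[0]=0x0a [1]=0x74 [2]=0xff [3]=0xf4 (little-endian) → word 0xf4ff740a
prio:1 @ bit 0 → (0xf4ff740a>>0)&0x1 = 0x0
ver:13 @ bit 1 → (0xf4ff740a>>1)&0x1fff = 0x1a05
addr_hi:15 @ bit 14 → (0xf4ff740a>>14)&0x7fff = 0x53fd
bank:3 @ bit 29 → (0xf4ff740a>>29)&0x7 = 0x7  ←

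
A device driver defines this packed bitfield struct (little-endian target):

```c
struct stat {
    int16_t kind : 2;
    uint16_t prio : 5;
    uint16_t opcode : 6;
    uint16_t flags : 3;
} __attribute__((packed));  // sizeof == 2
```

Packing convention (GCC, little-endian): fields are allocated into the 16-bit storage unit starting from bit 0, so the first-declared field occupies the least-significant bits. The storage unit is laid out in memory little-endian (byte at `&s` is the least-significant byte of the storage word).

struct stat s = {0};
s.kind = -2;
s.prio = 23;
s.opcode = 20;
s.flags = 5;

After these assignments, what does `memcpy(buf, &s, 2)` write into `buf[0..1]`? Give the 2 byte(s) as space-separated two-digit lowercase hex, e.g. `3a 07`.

5e aa

[0+:2] kind=-2 & 0x3 = 0x2; word=0x0002
[2+:5] prio=23 & 0x1f = 0x17; word=0x005e
[7+:6] opcode=20 & 0x3f = 0x14; word=0x0a5e
[13+:3] flags=5 & 0x7 = 0x5; word=0xaa5e
word = 0xaa5e → little-endian bytes:
  [0]=0x5e  [1]=0xaa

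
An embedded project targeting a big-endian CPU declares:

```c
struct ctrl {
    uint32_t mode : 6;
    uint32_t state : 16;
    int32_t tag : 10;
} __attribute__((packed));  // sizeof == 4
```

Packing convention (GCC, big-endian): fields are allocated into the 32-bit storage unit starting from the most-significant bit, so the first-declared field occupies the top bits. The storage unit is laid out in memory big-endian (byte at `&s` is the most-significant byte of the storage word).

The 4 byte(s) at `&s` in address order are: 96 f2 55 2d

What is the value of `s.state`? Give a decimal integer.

[0]=0x96 [1]=0xf2 [2]=0x55 [3]=0x2d (big-endian) → word 0x96f2552d
mode [26+:6] = (word>>26) & 0x3f = 37
state [10+:16] = (word>>10) & 0xffff = 48277  ←
tag [0+:10] = (word>>0) & 0x3ff = 301

48277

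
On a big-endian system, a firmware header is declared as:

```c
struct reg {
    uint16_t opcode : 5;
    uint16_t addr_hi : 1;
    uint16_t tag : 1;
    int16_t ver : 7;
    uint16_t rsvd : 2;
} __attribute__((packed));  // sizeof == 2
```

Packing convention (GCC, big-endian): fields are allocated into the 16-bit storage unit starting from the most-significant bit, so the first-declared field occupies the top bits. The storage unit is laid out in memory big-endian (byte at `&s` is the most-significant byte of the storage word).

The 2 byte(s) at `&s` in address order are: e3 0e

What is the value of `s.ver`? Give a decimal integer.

-61

[0]=0xe3 [1]=0x0e (big-endian) → word 0xe30e
opcode [11+:5] = (word>>11) & 0x1f = 28
addr_hi [10+:1] = (word>>10) & 0x1 = 0
tag [9+:1] = (word>>9) & 0x1 = 1
ver [2+:7] = (word>>2) & 0x7f = 67  ←
rsvd [0+:2] = (word>>0) & 0x3 = 2
ver signed 7b, MSB=1: 67 - 128 = -61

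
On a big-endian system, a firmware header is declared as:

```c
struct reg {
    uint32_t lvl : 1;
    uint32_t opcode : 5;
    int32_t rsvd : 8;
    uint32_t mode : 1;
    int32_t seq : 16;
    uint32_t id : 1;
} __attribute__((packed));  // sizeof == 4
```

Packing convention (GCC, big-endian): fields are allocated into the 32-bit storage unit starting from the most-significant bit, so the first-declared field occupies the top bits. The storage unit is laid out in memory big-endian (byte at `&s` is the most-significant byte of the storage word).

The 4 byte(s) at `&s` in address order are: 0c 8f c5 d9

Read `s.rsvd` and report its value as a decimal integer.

[0]=0x0c [1]=0x8f [2]=0xc5 [3]=0xd9 (big-endian) → word 0x0c8fc5d9
lvl:1 @ bit 31 → (0x0c8fc5d9>>31)&0x1 = 0x0
opcode:5 @ bit 26 → (0x0c8fc5d9>>26)&0x1f = 0x3
rsvd:8 @ bit 18 → (0x0c8fc5d9>>18)&0xff = 0x23  ←
mode:1 @ bit 17 → (0x0c8fc5d9>>17)&0x1 = 0x1
seq:16 @ bit 1 → (0x0c8fc5d9>>1)&0xffff = 0xe2ec
id:1 @ bit 0 → (0x0c8fc5d9>>0)&0x1 = 0x1
rsvd signed 8b, MSB=0: value = 35

35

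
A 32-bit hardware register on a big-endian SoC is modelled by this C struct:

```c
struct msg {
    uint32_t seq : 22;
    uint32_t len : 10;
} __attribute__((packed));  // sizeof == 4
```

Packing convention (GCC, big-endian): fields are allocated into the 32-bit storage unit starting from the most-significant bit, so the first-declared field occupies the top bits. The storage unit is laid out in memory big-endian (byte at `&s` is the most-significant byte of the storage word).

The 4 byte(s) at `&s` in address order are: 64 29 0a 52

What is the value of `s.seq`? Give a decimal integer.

1641026

[0]=0x64 [1]=0x29 [2]=0x0a [3]=0x52 (big-endian) → word 0x64290a52
seq:22 @ bit 10 → (0x64290a52>>10)&0x3fffff = 0x190a42  ←
len:10 @ bit 0 → (0x64290a52>>0)&0x3ff = 0x252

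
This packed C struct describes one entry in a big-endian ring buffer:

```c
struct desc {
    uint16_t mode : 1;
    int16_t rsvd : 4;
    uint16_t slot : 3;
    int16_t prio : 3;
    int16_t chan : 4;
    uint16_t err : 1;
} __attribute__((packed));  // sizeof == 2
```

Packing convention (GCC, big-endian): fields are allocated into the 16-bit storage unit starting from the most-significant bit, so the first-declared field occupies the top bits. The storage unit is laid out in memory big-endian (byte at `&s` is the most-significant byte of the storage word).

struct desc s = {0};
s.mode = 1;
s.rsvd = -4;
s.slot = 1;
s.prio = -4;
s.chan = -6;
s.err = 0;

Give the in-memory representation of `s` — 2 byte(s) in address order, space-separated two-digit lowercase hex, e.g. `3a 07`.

[15+:1] mode=1 & 0x1 = 0x1; word=0x8000
[11+:4] rsvd=-4 & 0xf = 0xc; word=0xe000
[8+:3] slot=1 & 0x7 = 0x1; word=0xe100
[5+:3] prio=-4 & 0x7 = 0x4; word=0xe180
[1+:4] chan=-6 & 0xf = 0xa; word=0xe194
[0+:1] err=0 & 0x1 = 0x0; word=0xe194
word = 0xe194 → big-endian bytes:
  [0]=0xe1  [1]=0x94

e1 94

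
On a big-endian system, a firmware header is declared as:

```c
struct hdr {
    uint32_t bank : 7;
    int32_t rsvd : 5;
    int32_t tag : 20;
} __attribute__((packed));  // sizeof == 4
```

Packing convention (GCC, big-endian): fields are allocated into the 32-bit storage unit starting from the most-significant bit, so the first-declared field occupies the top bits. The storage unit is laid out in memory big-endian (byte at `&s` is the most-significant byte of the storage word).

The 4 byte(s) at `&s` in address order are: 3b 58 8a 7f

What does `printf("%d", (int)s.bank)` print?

29

[0]=0x3b [1]=0x58 [2]=0x8a [3]=0x7f (big-endian) → word 0x3b588a7f
bank:7 @ bit 25 → (0x3b588a7f>>25)&0x7f = 0x1d  ←
rsvd:5 @ bit 20 → (0x3b588a7f>>20)&0x1f = 0x15
tag:20 @ bit 0 → (0x3b588a7f>>0)&0xfffff = 0x88a7f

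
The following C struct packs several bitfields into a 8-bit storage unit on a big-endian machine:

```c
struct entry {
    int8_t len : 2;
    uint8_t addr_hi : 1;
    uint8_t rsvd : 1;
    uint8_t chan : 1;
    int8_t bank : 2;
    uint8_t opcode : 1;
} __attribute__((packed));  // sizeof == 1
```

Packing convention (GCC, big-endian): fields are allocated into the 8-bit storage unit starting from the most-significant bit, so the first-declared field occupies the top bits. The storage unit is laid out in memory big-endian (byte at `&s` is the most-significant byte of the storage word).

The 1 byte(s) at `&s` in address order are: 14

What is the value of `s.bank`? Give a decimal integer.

[0]=0x14 (big-endian) → word 0x14
len [6+:2] = (word>>6) & 0x3 = 0
addr_hi [5+:1] = (word>>5) & 0x1 = 0
rsvd [4+:1] = (word>>4) & 0x1 = 1
chan [3+:1] = (word>>3) & 0x1 = 0
bank [1+:2] = (word>>1) & 0x3 = 2  ←
opcode [0+:1] = (word>>0) & 0x1 = 0
bank signed 2b, MSB=1: 2 - 4 = -2

-2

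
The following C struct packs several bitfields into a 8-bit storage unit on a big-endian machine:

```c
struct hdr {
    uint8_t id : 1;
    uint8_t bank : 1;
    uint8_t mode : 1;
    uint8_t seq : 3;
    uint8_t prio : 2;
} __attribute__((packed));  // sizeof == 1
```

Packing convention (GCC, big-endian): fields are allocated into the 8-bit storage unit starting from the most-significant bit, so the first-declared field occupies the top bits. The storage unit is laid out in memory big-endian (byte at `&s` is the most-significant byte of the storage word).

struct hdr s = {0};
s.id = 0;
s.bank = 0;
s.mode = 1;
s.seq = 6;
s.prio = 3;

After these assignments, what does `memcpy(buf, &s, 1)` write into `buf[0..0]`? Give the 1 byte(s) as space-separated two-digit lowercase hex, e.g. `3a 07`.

id:1 = 0 → 0x0 << 7 → word 0x00
bank:1 = 0 → 0x0 << 6 → word 0x00
mode:1 = 1 → 0x1 << 5 → word 0x20
seq:3 = 6 → 0x6 << 2 → word 0x38
prio:2 = 3 → 0x3 << 0 → word 0x3b
word = 0x3b → big-endian bytes:
  [0]=0x3b

3b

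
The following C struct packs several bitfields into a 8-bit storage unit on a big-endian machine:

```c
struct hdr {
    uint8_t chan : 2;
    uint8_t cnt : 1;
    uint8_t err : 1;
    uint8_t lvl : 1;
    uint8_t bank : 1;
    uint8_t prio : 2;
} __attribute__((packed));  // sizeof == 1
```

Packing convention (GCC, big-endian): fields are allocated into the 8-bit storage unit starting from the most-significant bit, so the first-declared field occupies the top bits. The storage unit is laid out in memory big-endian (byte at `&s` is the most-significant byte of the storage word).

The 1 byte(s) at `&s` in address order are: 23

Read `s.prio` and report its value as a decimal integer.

3

[0]=0x23 (big-endian) → word 0x23
chan:2 @ bit 6 → (0x23>>6)&0x3 = 0x0
cnt:1 @ bit 5 → (0x23>>5)&0x1 = 0x1
err:1 @ bit 4 → (0x23>>4)&0x1 = 0x0
lvl:1 @ bit 3 → (0x23>>3)&0x1 = 0x0
bank:1 @ bit 2 → (0x23>>2)&0x1 = 0x0
prio:2 @ bit 0 → (0x23>>0)&0x3 = 0x3  ←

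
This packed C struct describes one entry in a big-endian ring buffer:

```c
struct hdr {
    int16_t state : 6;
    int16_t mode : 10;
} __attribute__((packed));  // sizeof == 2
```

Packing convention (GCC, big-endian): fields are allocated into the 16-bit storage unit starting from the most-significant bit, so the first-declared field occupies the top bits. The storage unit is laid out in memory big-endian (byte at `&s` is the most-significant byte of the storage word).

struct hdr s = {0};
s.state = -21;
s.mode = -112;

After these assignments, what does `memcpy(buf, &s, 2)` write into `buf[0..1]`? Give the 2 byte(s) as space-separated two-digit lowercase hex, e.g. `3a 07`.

af 90

state (6b) val=-21 bits=0x2b at bit 10: 0xac00
mode (10b) val=-112 bits=0x390 at bit 0: 0xaf90
word = 0xaf90 → big-endian bytes:
  [0]=0xaf  [1]=0x90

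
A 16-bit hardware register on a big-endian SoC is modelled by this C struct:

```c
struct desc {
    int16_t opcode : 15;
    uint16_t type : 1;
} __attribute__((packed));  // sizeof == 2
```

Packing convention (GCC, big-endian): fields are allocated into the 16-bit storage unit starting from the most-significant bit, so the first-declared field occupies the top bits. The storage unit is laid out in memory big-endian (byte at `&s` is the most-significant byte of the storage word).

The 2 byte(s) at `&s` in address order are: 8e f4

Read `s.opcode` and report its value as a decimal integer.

-14470

[0]=0x8e [1]=0xf4 (big-endian) → word 0x8ef4
opcode:15 @ bit 1 → (0x8ef4>>1)&0x7fff = 0x477a  ←
type:1 @ bit 0 → (0x8ef4>>0)&0x1 = 0x0
opcode signed 15b, MSB=1: 18298 - 32768 = -14470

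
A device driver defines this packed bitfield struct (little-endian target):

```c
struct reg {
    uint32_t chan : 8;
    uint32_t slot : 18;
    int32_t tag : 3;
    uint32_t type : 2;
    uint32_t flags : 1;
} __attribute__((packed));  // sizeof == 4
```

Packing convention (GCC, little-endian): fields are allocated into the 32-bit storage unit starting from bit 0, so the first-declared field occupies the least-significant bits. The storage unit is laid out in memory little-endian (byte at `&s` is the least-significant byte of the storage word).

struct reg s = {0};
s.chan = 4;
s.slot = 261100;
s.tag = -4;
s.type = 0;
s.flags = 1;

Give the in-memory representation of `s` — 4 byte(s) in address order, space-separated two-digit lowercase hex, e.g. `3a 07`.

chan:8 = 4 → 0x4 << 0 → word 0x00000004
slot:18 = 261100 → 0x3fbec << 8 → word 0x03fbec04
tag:3 = -4 → 0x4 << 26 → word 0x13fbec04
type:2 = 0 → 0x0 << 29 → word 0x13fbec04
flags:1 = 1 → 0x1 << 31 → word 0x93fbec04
word = 0x93fbec04 → little-endian bytes:
  [0]=0x04  [1]=0xec  [2]=0xfb  [3]=0x93

04 ec fb 93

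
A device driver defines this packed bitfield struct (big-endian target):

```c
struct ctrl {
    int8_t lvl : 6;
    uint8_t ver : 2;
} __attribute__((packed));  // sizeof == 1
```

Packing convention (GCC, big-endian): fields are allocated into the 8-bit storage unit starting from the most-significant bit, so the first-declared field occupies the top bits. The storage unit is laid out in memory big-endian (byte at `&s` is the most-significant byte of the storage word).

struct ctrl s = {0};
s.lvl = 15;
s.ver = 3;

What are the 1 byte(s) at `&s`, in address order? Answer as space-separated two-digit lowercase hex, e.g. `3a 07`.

[2+:6] lvl=15 & 0x3f = 0xf; word=0x3c
[0+:2] ver=3 & 0x3 = 0x3; word=0x3f
word = 0x3f → big-endian bytes:
  [0]=0x3f

3f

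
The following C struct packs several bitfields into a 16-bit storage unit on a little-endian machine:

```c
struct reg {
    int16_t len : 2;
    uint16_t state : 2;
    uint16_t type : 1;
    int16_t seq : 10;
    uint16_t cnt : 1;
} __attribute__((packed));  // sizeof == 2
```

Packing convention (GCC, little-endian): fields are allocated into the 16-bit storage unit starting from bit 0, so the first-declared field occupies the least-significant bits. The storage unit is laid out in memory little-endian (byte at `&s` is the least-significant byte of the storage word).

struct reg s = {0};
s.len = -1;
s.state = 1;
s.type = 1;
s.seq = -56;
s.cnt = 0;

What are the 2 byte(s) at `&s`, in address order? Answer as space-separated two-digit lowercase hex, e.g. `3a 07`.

len (2b) val=-1 bits=0x3 at bit 0: 0x0003
state (2b) val=1 bits=0x1 at bit 2: 0x0007
type (1b) val=1 bits=0x1 at bit 4: 0x0017
seq (10b) val=-56 bits=0x3c8 at bit 5: 0x7917
cnt (1b) val=0 bits=0x0 at bit 15: 0x7917
word = 0x7917 → little-endian bytes:
  [0]=0x17  [1]=0x79

17 79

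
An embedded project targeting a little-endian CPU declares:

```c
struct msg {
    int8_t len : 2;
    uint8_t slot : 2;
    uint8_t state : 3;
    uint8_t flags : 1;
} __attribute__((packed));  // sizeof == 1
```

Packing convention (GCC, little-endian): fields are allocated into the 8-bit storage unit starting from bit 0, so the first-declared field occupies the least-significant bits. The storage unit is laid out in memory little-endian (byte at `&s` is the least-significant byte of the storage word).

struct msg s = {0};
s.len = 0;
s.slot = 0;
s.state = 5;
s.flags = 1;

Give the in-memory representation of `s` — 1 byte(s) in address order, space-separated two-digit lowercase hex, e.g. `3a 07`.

d0

len (2b) val=0 bits=0x0 at bit 0: 0x00
slot (2b) val=0 bits=0x0 at bit 2: 0x00
state (3b) val=5 bits=0x5 at bit 4: 0x50
flags (1b) val=1 bits=0x1 at bit 7: 0xd0
word = 0xd0 → little-endian bytes:
  [0]=0xd0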